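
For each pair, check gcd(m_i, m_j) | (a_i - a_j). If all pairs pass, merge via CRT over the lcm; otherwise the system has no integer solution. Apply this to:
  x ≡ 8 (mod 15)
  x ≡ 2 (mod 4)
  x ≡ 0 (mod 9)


Moduli 15, 4, 9 are not pairwise coprime, so CRT works modulo lcm(m_i) when all pairwise compatibility conditions hold.
Pairwise compatibility: gcd(m_i, m_j) must divide a_i - a_j for every pair.
Merge one congruence at a time:
  Start: x ≡ 8 (mod 15).
  Combine with x ≡ 2 (mod 4): gcd(15, 4) = 1; 2 - 8 = -6, which IS divisible by 1, so compatible.
    Write x = 8 + 15·t and substitute into x ≡ 2 (mod 4): 15·t ≡ 2 − 8 = -6 (mod 4).
    Reduce coefficients mod 4: 3·t ≡ 2 (mod 4).
    The inverse of 3 mod 4 is 3 (since 3·3 = 9 = 2·4 + 1), so t ≡ 3·2 = 6 ≡ 2 (mod 4).
    Then x = 8 + 15·2 = 38, valid modulo lcm(15, 4) = 60: x ≡ 38 (mod 60).
  Combine with x ≡ 0 (mod 9): gcd(60, 9) = 3, and 0 - 38 = -38 is NOT divisible by 3.
    ⇒ system is inconsistent (no integer solution).

No solution (the system is inconsistent).


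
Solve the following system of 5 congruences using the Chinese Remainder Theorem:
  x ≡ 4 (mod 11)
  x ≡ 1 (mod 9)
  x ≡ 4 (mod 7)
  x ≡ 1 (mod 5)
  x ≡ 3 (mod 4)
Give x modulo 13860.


Product of moduli M = 11 · 9 · 7 · 5 · 4 = 13860.
Merge one congruence at a time:
  Start: x ≡ 4 (mod 11).
  Combine with x ≡ 1 (mod 9); new modulus lcm = 99.
    Write x = 4 + 11·t and substitute into x ≡ 1 (mod 9): 11·t ≡ 1 − 4 = -3 (mod 9).
    Reduce coefficients mod 9: 2·t ≡ 6 (mod 9).
    The inverse of 2 mod 9 is 5 (since 2·5 = 10 = 1·9 + 1), so t ≡ 5·6 = 30 ≡ 3 (mod 9).
    Then x = 4 + 11·3 = 37, valid modulo lcm(11, 9) = 99: x ≡ 37 (mod 99).
  Combine with x ≡ 4 (mod 7); new modulus lcm = 693.
    Write x = 37 + 99·t and substitute into x ≡ 4 (mod 7): 99·t ≡ 4 − 37 = -33 (mod 7).
    Reduce coefficients mod 7: 1·t ≡ 2 (mod 7).
    So t ≡ 2 (mod 7).
    Then x = 37 + 99·2 = 235, valid modulo lcm(99, 7) = 693: x ≡ 235 (mod 693).
  Combine with x ≡ 1 (mod 5); new modulus lcm = 3465.
    Write x = 235 + 693·t and substitute into x ≡ 1 (mod 5): 693·t ≡ 1 − 235 = -234 (mod 5).
    Reduce coefficients mod 5: 3·t ≡ 1 (mod 5).
    The inverse of 3 mod 5 is 2 (since 3·2 = 6 = 1·5 + 1), so t ≡ 2·1 = 2 ≡ 2 (mod 5).
    Then x = 235 + 693·2 = 1621, valid modulo lcm(693, 5) = 3465: x ≡ 1621 (mod 3465).
  Combine with x ≡ 3 (mod 4); new modulus lcm = 13860.
    Write x = 1621 + 3465·t and substitute into x ≡ 3 (mod 4): 3465·t ≡ 3 − 1621 = -1618 (mod 4).
    Reduce coefficients mod 4: 1·t ≡ 2 (mod 4).
    So t ≡ 2 (mod 4).
    Then x = 1621 + 3465·2 = 8551, valid modulo lcm(3465, 4) = 13860: x ≡ 8551 (mod 13860).
Verify against each original: 8551 mod 11 = 4, 8551 mod 9 = 1, 8551 mod 7 = 4, 8551 mod 5 = 1, 8551 mod 4 = 3.

x ≡ 8551 (mod 13860).


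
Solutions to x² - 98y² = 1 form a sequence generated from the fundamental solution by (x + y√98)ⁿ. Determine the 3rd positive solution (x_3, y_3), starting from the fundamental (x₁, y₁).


Step 1: Find the fundamental solution (x₁, y₁) of x² - 98y² = 1.
  Expand √98 as a continued fraction. a₀ = ⌊√98⌋ = 9; iterate m_{k+1} = d_k·a_k − m_k, d_{k+1} = (98 − m_{k+1}²)/d_k, a_{k+1} = ⌊(a₀ + m_{k+1})/d_{k+1}⌋ (starting m₀ = 0, d₀ = 1), with convergents p_k = a_k·p_{k-1} + p_{k-2}, q_k = a_k·q_{k-1} + q_{k-2} (p₋₁ = 1, q₋₁ = 0):
  k = 0: a₀ = 9; p₀/q₀ = 9/1; p₀² − 98·q₀² = 81 − 98 = -17.
  k = 1: m = 9, d = 17, a = ⌊(9 + 9)/17⌋ = 1; p/q = (1·9 + 1)/(1·1 + 0) = 10/1; p² − 98·q² = 100 − 98 = 2.
  k = 2: m = 8, d = 2, a = ⌊(9 + 8)/2⌋ = 8; p/q = (8·10 + 9)/(8·1 + 1) = 89/9; p² − 98·q² = 7921 − 7938 = -17.
  k = 3: m = 8, d = 17, a = ⌊(9 + 8)/17⌋ = 1; p/q = (1·89 + 10)/(1·9 + 1) = 99/10; p² − 98·q² = 9801 − 9800 = 1.
  The first convergent with p² − 98·q² = 1 gives the fundamental solution (x₁, y₁) = (99, 10).
Step 2: Apply the recurrence (x_{n+1}, y_{n+1}) = (x₁x_n + 98y₁y_n, x₁y_n + y₁x_n) repeatedly.
  From (x_1, y_1) = (99, 10): x_2 = 99·99 + 98·10·10 = 19601; y_2 = 99·10 + 10·99 = 1980.
  From (x_2, y_2) = (19601, 1980): x_3 = 99·19601 + 98·10·1980 = 3880899; y_3 = 99·1980 + 10·19601 = 392030.
Step 3: Verify x_3² - 98·y_3² = 15061377048201 - 15061377048200 = 1 (should be 1). ✓

(x_1, y_1) = (99, 10); (x_3, y_3) = (3880899, 392030).


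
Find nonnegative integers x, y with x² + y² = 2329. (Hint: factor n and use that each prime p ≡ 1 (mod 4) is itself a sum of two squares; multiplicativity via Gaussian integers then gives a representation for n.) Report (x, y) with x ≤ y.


Step 1: Factor n = 2329 = 17 · 137.
Step 2: Check the mod-4 condition on each prime factor: 17 ≡ 1 (mod 4), exponent 1; 137 ≡ 1 (mod 4), exponent 1.
All primes ≡ 3 (mod 4) appear to even exponent (or don't appear), so by the two-squares theorem n IS expressible as a sum of two squares.
Step 3: Build a representation. Here n = 17 · 137 is a product of primes ≡ 1 (mod 4). Each prime p ≡ 1 (mod 4) is itself a sum of two squares; find a² by testing p − a² for a perfect square:
  17: 17 − 1² = 16 = 4² ⇒ 17 = 1² + 4².
  137: 137 − 1² = 136, 137 − 2² = 133, 137 − 3² = 128, 137 − 4² = 121 = 11² ⇒ 137 = 4² + 11².
  Combine using the Brahmagupta–Fibonacci identity (a² + b²)(c² + d²) = (ac − bd)² + (ad + bc)² = (ac + bd)² + (ad − bc)²:
  17 · 137 = 2329: from (1² + 4²)(4² + 11²), take (1·4 − 4·11, 1·11 + 4·4) = (4 − 44, 11 + 16) = (-40, 27); dropping signs (only squares matter) gives (40, 27); check 40² + 27² = 1600 + 729 = 2329 ✓.
Step 4: Order so x ≤ y and verify: 27² + 40² = 729 + 1600 = 2329 = n. ✓

n = 2329 = 27² + 40² (one valid representation with x ≤ y).


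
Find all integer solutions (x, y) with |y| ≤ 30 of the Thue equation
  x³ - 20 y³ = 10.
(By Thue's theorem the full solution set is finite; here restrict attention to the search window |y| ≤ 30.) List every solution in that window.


The equation is x³ - 20y³ = 10. For fixed y, x³ = 20·y³ + 10, so a solution requires the RHS to be a perfect cube.
Strategy: iterate y from -30 to 30, compute RHS = 20·y³ + 10, and check whether it is a (positive or negative) perfect cube.
Check small values of y:
  y = 0: RHS = 10 is not a perfect cube.
  y = 1: RHS = 30 is not a perfect cube.
  y = -1: RHS = -10 is not a perfect cube.
  y = 2: RHS = 170 is not a perfect cube.
  y = -2: RHS = -150 is not a perfect cube.
  y = 3: RHS = 550 is not a perfect cube.
  y = -3: RHS = -530 is not a perfect cube.
Continuing the search up to |y| = 30 finds no solutions either.
No (x, y) in the scanned range satisfies the equation.

No integer solutions with |y| ≤ 30.


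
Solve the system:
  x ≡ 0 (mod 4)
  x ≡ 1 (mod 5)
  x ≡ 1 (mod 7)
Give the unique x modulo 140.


Moduli 4, 5, 7 are pairwise coprime; by CRT there is a unique solution modulo M = 4 · 5 · 7 = 140.
Solve pairwise, accumulating the modulus:
  Start with x ≡ 0 (mod 4).
  Combine with x ≡ 1 (mod 5): since gcd(4, 5) = 1, we get a unique residue mod 20.
    Write x = 0 + 4·t and substitute into x ≡ 1 (mod 5): 4·t ≡ 1 − 0 = 1 (mod 5).
    The inverse of 4 mod 5 is 4 (since 4·4 = 16 = 3·5 + 1), so t ≡ 4·1 = 4 ≡ 4 (mod 5).
    Then x = 0 + 4·4 = 16, valid modulo lcm(4, 5) = 20: x ≡ 16 (mod 20).
  Combine with x ≡ 1 (mod 7): since gcd(20, 7) = 1, we get a unique residue mod 140.
    Write x = 16 + 20·t and substitute into x ≡ 1 (mod 7): 20·t ≡ 1 − 16 = -15 (mod 7).
    Reduce coefficients mod 7: 6·t ≡ 6 (mod 7).
    The inverse of 6 mod 7 is 6 (since 6·6 = 36 = 5·7 + 1), so t ≡ 6·6 = 36 ≡ 1 (mod 7).
    Then x = 16 + 20·1 = 36, valid modulo lcm(20, 7) = 140: x ≡ 36 (mod 140).
Verify: 36 mod 4 = 0 ✓, 36 mod 5 = 1 ✓, 36 mod 7 = 1 ✓.

x ≡ 36 (mod 140).


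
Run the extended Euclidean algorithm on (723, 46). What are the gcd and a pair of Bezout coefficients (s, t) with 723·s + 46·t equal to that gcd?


Euclidean algorithm on (723, 46) — divide until remainder is 0:
  723 = 15 · 46 + 33
  46 = 1 · 33 + 13
  33 = 2 · 13 + 7
  13 = 1 · 7 + 6
  7 = 1 · 6 + 1
  6 = 6 · 1 + 0
gcd(723, 46) = 1.
Track Bezout coefficients alongside the remainders: start with r₀ = 723 = a·1 + b·0 (s = 1, t = 0) and r₁ = 46 = a·0 + b·1 (s = 0, t = 1); each new remainder r_{k+1} = r_{k-1} − q_k·r_k inherits s_{k+1} = s_{k-1} − q_k·s_k, t_{k+1} = t_{k-1} − q_k·t_k, so r_k = a·s_k + b·t_k at every step:
  q = 15: r = 33, s = 1 − 15·0 = 1, t = 0 − 15·1 = -15  (check: 723·1 + 46·(-15) = 33)
  q = 1: r = 13, s = 0 − 1·1 = -1, t = 1 − 1·(-15) = 16  (check: 723·(-1) + 46·16 = 13)
  q = 2: r = 7, s = 1 − 2·(-1) = 3, t = -15 − 2·16 = -47  (check: 723·3 + 46·(-47) = 7)
  q = 1: r = 6, s = -1 − 1·3 = -4, t = 16 − 1·(-47) = 63  (check: 723·(-4) + 46·63 = 6)
  q = 1: r = 1, s = 3 − 1·(-4) = 7, t = -47 − 1·63 = -110  (check: 723·7 + 46·(-110) = 1)
The row with r = 1 (the gcd) gives the Bezout coefficients s = 7, t = -110.
Result: 723 · (7) + 46 · (-110) = 1.

gcd(723, 46) = 1; s = 7, t = -110 (check: 723·7 + 46·(-110) = 1).


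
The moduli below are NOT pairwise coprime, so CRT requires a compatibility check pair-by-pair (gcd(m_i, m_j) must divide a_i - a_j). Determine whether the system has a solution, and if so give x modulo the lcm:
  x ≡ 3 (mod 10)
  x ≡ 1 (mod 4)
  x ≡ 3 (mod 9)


Moduli 10, 4, 9 are not pairwise coprime, so CRT works modulo lcm(m_i) when all pairwise compatibility conditions hold.
Pairwise compatibility: gcd(m_i, m_j) must divide a_i - a_j for every pair.
Merge one congruence at a time:
  Start: x ≡ 3 (mod 10).
  Combine with x ≡ 1 (mod 4): gcd(10, 4) = 2; 1 - 3 = -2, which IS divisible by 2, so compatible.
    Write x = 3 + 10·t and substitute into x ≡ 1 (mod 4): 10·t ≡ 1 − 3 = -2 (mod 4).
    Divide the congruence (and modulus) by g = 2: 5·t ≡ -1 (mod 2).
    Reduce coefficients mod 2: 1·t ≡ 1 (mod 2).
    So t ≡ 1 (mod 2).
    Then x = 3 + 10·1 = 13, valid modulo lcm(10, 4) = 20: x ≡ 13 (mod 20).
  Combine with x ≡ 3 (mod 9): gcd(20, 9) = 1; 3 - 13 = -10, which IS divisible by 1, so compatible.
    Write x = 13 + 20·t and substitute into x ≡ 3 (mod 9): 20·t ≡ 3 − 13 = -10 (mod 9).
    Reduce coefficients mod 9: 2·t ≡ 8 (mod 9).
    The inverse of 2 mod 9 is 5 (since 2·5 = 10 = 1·9 + 1), so t ≡ 5·8 = 40 ≡ 4 (mod 9).
    Then x = 13 + 20·4 = 93, valid modulo lcm(20, 9) = 180: x ≡ 93 (mod 180).
Verify: 93 mod 10 = 3, 93 mod 4 = 1, 93 mod 9 = 3.

x ≡ 93 (mod 180).


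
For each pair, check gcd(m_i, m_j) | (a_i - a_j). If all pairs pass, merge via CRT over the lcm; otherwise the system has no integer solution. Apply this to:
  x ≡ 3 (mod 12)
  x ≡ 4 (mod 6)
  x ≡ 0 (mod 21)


Moduli 12, 6, 21 are not pairwise coprime, so CRT works modulo lcm(m_i) when all pairwise compatibility conditions hold.
Pairwise compatibility: gcd(m_i, m_j) must divide a_i - a_j for every pair.
Merge one congruence at a time:
  Start: x ≡ 3 (mod 12).
  Combine with x ≡ 4 (mod 6): gcd(12, 6) = 6, and 4 - 3 = 1 is NOT divisible by 6.
    ⇒ system is inconsistent (no integer solution).

No solution (the system is inconsistent).


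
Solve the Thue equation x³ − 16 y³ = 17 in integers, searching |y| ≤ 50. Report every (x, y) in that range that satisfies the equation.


The equation is x³ - 16y³ = 17. For fixed y, x³ = 16·y³ + 17, so a solution requires the RHS to be a perfect cube.
Strategy: iterate y from -50 to 50, compute RHS = 16·y³ + 17, and check whether it is a (positive or negative) perfect cube.
Check small values of y:
  y = 0: RHS = 17 is not a perfect cube.
  y = 1: RHS = 33 is not a perfect cube.
  y = -1: RHS = 1 = (1)³ ⇒ x = 1 works.
  y = 2: RHS = 145 is not a perfect cube.
  y = -2: RHS = -111 is not a perfect cube.
  y = 3: RHS = 449 is not a perfect cube.
  y = -3: RHS = -415 is not a perfect cube.
Continuing the search up to |y| = 50 finds no further solutions beyond those listed.
Collected solutions: (1, -1).

Solutions (with |y| ≤ 50): (1, -1).


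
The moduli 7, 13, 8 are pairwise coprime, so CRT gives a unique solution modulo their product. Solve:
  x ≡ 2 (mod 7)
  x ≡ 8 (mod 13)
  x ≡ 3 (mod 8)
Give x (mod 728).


Moduli 7, 13, 8 are pairwise coprime; by CRT there is a unique solution modulo M = 7 · 13 · 8 = 728.
Solve pairwise, accumulating the modulus:
  Start with x ≡ 2 (mod 7).
  Combine with x ≡ 8 (mod 13): since gcd(7, 13) = 1, we get a unique residue mod 91.
    Write x = 2 + 7·t and substitute into x ≡ 8 (mod 13): 7·t ≡ 8 − 2 = 6 (mod 13).
    The inverse of 7 mod 13 is 2 (since 7·2 = 14 = 1·13 + 1), so t ≡ 2·6 = 12 ≡ 12 (mod 13).
    Then x = 2 + 7·12 = 86, valid modulo lcm(7, 13) = 91: x ≡ 86 (mod 91).
  Combine with x ≡ 3 (mod 8): since gcd(91, 8) = 1, we get a unique residue mod 728.
    Write x = 86 + 91·t and substitute into x ≡ 3 (mod 8): 91·t ≡ 3 − 86 = -83 (mod 8).
    Reduce coefficients mod 8: 3·t ≡ 5 (mod 8).
    The inverse of 3 mod 8 is 3 (since 3·3 = 9 = 1·8 + 1), so t ≡ 3·5 = 15 ≡ 7 (mod 8).
    Then x = 86 + 91·7 = 723, valid modulo lcm(91, 8) = 728: x ≡ 723 (mod 728).
Verify: 723 mod 7 = 2 ✓, 723 mod 13 = 8 ✓, 723 mod 8 = 3 ✓.

x ≡ 723 (mod 728).


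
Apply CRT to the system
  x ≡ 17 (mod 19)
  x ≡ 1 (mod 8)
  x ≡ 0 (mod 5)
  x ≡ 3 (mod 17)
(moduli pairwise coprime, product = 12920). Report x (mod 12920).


Product of moduli M = 19 · 8 · 5 · 17 = 12920.
Merge one congruence at a time:
  Start: x ≡ 17 (mod 19).
  Combine with x ≡ 1 (mod 8); new modulus lcm = 152.
    Write x = 17 + 19·t and substitute into x ≡ 1 (mod 8): 19·t ≡ 1 − 17 = -16 (mod 8).
    Reduce coefficients mod 8: 3·t ≡ 0 (mod 8).
    The inverse of 3 mod 8 is 3 (since 3·3 = 9 = 1·8 + 1), so t ≡ 3·0 = 0 ≡ 0 (mod 8).
    Then x = 17 + 19·0 = 17, valid modulo lcm(19, 8) = 152: x ≡ 17 (mod 152).
  Combine with x ≡ 0 (mod 5); new modulus lcm = 760.
    Write x = 17 + 152·t and substitute into x ≡ 0 (mod 5): 152·t ≡ 0 − 17 = -17 (mod 5).
    Reduce coefficients mod 5: 2·t ≡ 3 (mod 5).
    The inverse of 2 mod 5 is 3 (since 2·3 = 6 = 1·5 + 1), so t ≡ 3·3 = 9 ≡ 4 (mod 5).
    Then x = 17 + 152·4 = 625, valid modulo lcm(152, 5) = 760: x ≡ 625 (mod 760).
  Combine with x ≡ 3 (mod 17); new modulus lcm = 12920.
    Write x = 625 + 760·t and substitute into x ≡ 3 (mod 17): 760·t ≡ 3 − 625 = -622 (mod 17).
    Reduce coefficients mod 17: 12·t ≡ 7 (mod 17).
    The inverse of 12 mod 17 is 10 (since 12·10 = 120 = 7·17 + 1), so t ≡ 10·7 = 70 ≡ 2 (mod 17).
    Then x = 625 + 760·2 = 2145, valid modulo lcm(760, 17) = 12920: x ≡ 2145 (mod 12920).
Verify against each original: 2145 mod 19 = 17, 2145 mod 8 = 1, 2145 mod 5 = 0, 2145 mod 17 = 3.

x ≡ 2145 (mod 12920).


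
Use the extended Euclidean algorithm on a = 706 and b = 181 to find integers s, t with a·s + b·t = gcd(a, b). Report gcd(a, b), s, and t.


Euclidean algorithm on (706, 181) — divide until remainder is 0:
  706 = 3 · 181 + 163
  181 = 1 · 163 + 18
  163 = 9 · 18 + 1
  18 = 18 · 1 + 0
gcd(706, 181) = 1.
Track Bezout coefficients alongside the remainders: start with r₀ = 706 = a·1 + b·0 (s = 1, t = 0) and r₁ = 181 = a·0 + b·1 (s = 0, t = 1); each new remainder r_{k+1} = r_{k-1} − q_k·r_k inherits s_{k+1} = s_{k-1} − q_k·s_k, t_{k+1} = t_{k-1} − q_k·t_k, so r_k = a·s_k + b·t_k at every step:
  q = 3: r = 163, s = 1 − 3·0 = 1, t = 0 − 3·1 = -3  (check: 706·1 + 181·(-3) = 163)
  q = 1: r = 18, s = 0 − 1·1 = -1, t = 1 − 1·(-3) = 4  (check: 706·(-1) + 181·4 = 18)
  q = 9: r = 1, s = 1 − 9·(-1) = 10, t = -3 − 9·4 = -39  (check: 706·10 + 181·(-39) = 1)
The row with r = 1 (the gcd) gives the Bezout coefficients s = 10, t = -39.
Result: 706 · (10) + 181 · (-39) = 1.

gcd(706, 181) = 1; s = 10, t = -39 (check: 706·10 + 181·(-39) = 1).


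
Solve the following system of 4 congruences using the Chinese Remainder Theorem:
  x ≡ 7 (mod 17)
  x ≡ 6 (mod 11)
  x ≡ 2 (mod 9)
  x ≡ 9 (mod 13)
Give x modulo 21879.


Product of moduli M = 17 · 11 · 9 · 13 = 21879.
Merge one congruence at a time:
  Start: x ≡ 7 (mod 17).
  Combine with x ≡ 6 (mod 11); new modulus lcm = 187.
    Write x = 7 + 17·t and substitute into x ≡ 6 (mod 11): 17·t ≡ 6 − 7 = -1 (mod 11).
    Reduce coefficients mod 11: 6·t ≡ 10 (mod 11).
    The inverse of 6 mod 11 is 2 (since 6·2 = 12 = 1·11 + 1), so t ≡ 2·10 = 20 ≡ 9 (mod 11).
    Then x = 7 + 17·9 = 160, valid modulo lcm(17, 11) = 187: x ≡ 160 (mod 187).
  Combine with x ≡ 2 (mod 9); new modulus lcm = 1683.
    Write x = 160 + 187·t and substitute into x ≡ 2 (mod 9): 187·t ≡ 2 − 160 = -158 (mod 9).
    Reduce coefficients mod 9: 7·t ≡ 4 (mod 9).
    The inverse of 7 mod 9 is 4 (since 7·4 = 28 = 3·9 + 1), so t ≡ 4·4 = 16 ≡ 7 (mod 9).
    Then x = 160 + 187·7 = 1469, valid modulo lcm(187, 9) = 1683: x ≡ 1469 (mod 1683).
  Combine with x ≡ 9 (mod 13); new modulus lcm = 21879.
    Write x = 1469 + 1683·t and substitute into x ≡ 9 (mod 13): 1683·t ≡ 9 − 1469 = -1460 (mod 13).
    Reduce coefficients mod 13: 6·t ≡ 9 (mod 13).
    The inverse of 6 mod 13 is 11 (since 6·11 = 66 = 5·13 + 1), so t ≡ 11·9 = 99 ≡ 8 (mod 13).
    Then x = 1469 + 1683·8 = 14933, valid modulo lcm(1683, 13) = 21879: x ≡ 14933 (mod 21879).
Verify against each original: 14933 mod 17 = 7, 14933 mod 11 = 6, 14933 mod 9 = 2, 14933 mod 13 = 9.

x ≡ 14933 (mod 21879).


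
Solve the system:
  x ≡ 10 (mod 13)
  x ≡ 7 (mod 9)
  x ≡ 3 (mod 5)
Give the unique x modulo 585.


Moduli 13, 9, 5 are pairwise coprime; by CRT there is a unique solution modulo M = 13 · 9 · 5 = 585.
Solve pairwise, accumulating the modulus:
  Start with x ≡ 10 (mod 13).
  Combine with x ≡ 7 (mod 9): since gcd(13, 9) = 1, we get a unique residue mod 117.
    Write x = 10 + 13·t and substitute into x ≡ 7 (mod 9): 13·t ≡ 7 − 10 = -3 (mod 9).
    Reduce coefficients mod 9: 4·t ≡ 6 (mod 9).
    The inverse of 4 mod 9 is 7 (since 4·7 = 28 = 3·9 + 1), so t ≡ 7·6 = 42 ≡ 6 (mod 9).
    Then x = 10 + 13·6 = 88, valid modulo lcm(13, 9) = 117: x ≡ 88 (mod 117).
  Combine with x ≡ 3 (mod 5): since gcd(117, 5) = 1, we get a unique residue mod 585.
    Write x = 88 + 117·t and substitute into x ≡ 3 (mod 5): 117·t ≡ 3 − 88 = -85 (mod 5).
    Reduce coefficients mod 5: 2·t ≡ 0 (mod 5).
    The inverse of 2 mod 5 is 3 (since 2·3 = 6 = 1·5 + 1), so t ≡ 3·0 = 0 ≡ 0 (mod 5).
    Then x = 88 + 117·0 = 88, valid modulo lcm(117, 5) = 585: x ≡ 88 (mod 585).
Verify: 88 mod 13 = 10 ✓, 88 mod 9 = 7 ✓, 88 mod 5 = 3 ✓.

x ≡ 88 (mod 585).


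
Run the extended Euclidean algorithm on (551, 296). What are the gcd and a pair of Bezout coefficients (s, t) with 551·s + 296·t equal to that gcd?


Euclidean algorithm on (551, 296) — divide until remainder is 0:
  551 = 1 · 296 + 255
  296 = 1 · 255 + 41
  255 = 6 · 41 + 9
  41 = 4 · 9 + 5
  9 = 1 · 5 + 4
  5 = 1 · 4 + 1
  4 = 4 · 1 + 0
gcd(551, 296) = 1.
Track Bezout coefficients alongside the remainders: start with r₀ = 551 = a·1 + b·0 (s = 1, t = 0) and r₁ = 296 = a·0 + b·1 (s = 0, t = 1); each new remainder r_{k+1} = r_{k-1} − q_k·r_k inherits s_{k+1} = s_{k-1} − q_k·s_k, t_{k+1} = t_{k-1} − q_k·t_k, so r_k = a·s_k + b·t_k at every step:
  q = 1: r = 255, s = 1 − 1·0 = 1, t = 0 − 1·1 = -1  (check: 551·1 + 296·(-1) = 255)
  q = 1: r = 41, s = 0 − 1·1 = -1, t = 1 − 1·(-1) = 2  (check: 551·(-1) + 296·2 = 41)
  q = 6: r = 9, s = 1 − 6·(-1) = 7, t = -1 − 6·2 = -13  (check: 551·7 + 296·(-13) = 9)
  q = 4: r = 5, s = -1 − 4·7 = -29, t = 2 − 4·(-13) = 54  (check: 551·(-29) + 296·54 = 5)
  q = 1: r = 4, s = 7 − 1·(-29) = 36, t = -13 − 1·54 = -67  (check: 551·36 + 296·(-67) = 4)
  q = 1: r = 1, s = -29 − 1·36 = -65, t = 54 − 1·(-67) = 121  (check: 551·(-65) + 296·121 = 1)
The row with r = 1 (the gcd) gives the Bezout coefficients s = -65, t = 121.
Result: 551 · (-65) + 296 · (121) = 1.

gcd(551, 296) = 1; s = -65, t = 121 (check: 551·(-65) + 296·121 = 1).


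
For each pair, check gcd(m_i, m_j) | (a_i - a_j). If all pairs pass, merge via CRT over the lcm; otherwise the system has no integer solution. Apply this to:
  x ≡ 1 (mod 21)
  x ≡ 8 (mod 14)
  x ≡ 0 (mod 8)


Moduli 21, 14, 8 are not pairwise coprime, so CRT works modulo lcm(m_i) when all pairwise compatibility conditions hold.
Pairwise compatibility: gcd(m_i, m_j) must divide a_i - a_j for every pair.
Merge one congruence at a time:
  Start: x ≡ 1 (mod 21).
  Combine with x ≡ 8 (mod 14): gcd(21, 14) = 7; 8 - 1 = 7, which IS divisible by 7, so compatible.
    Write x = 1 + 21·t and substitute into x ≡ 8 (mod 14): 21·t ≡ 8 − 1 = 7 (mod 14).
    Divide the congruence (and modulus) by g = 7: 3·t ≡ 1 (mod 2).
    Reduce coefficients mod 2: 1·t ≡ 1 (mod 2).
    So t ≡ 1 (mod 2).
    Then x = 1 + 21·1 = 22, valid modulo lcm(21, 14) = 42: x ≡ 22 (mod 42).
  Combine with x ≡ 0 (mod 8): gcd(42, 8) = 2; 0 - 22 = -22, which IS divisible by 2, so compatible.
    Write x = 22 + 42·t and substitute into x ≡ 0 (mod 8): 42·t ≡ 0 − 22 = -22 (mod 8).
    Divide the congruence (and modulus) by g = 2: 21·t ≡ -11 (mod 4).
    Reduce coefficients mod 4: 1·t ≡ 1 (mod 4).
    So t ≡ 1 (mod 4).
    Then x = 22 + 42·1 = 64, valid modulo lcm(42, 8) = 168: x ≡ 64 (mod 168).
Verify: 64 mod 21 = 1, 64 mod 14 = 8, 64 mod 8 = 0.

x ≡ 64 (mod 168).


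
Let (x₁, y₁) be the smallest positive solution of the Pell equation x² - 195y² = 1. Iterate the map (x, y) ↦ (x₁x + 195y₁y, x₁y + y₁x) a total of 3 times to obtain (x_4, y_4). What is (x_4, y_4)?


Step 1: Find the fundamental solution (x₁, y₁) of x² - 195y² = 1.
  Expand √195 as a continued fraction. a₀ = ⌊√195⌋ = 13; iterate m_{k+1} = d_k·a_k − m_k, d_{k+1} = (195 − m_{k+1}²)/d_k, a_{k+1} = ⌊(a₀ + m_{k+1})/d_{k+1}⌋ (starting m₀ = 0, d₀ = 1), with convergents p_k = a_k·p_{k-1} + p_{k-2}, q_k = a_k·q_{k-1} + q_{k-2} (p₋₁ = 1, q₋₁ = 0):
  k = 0: a₀ = 13; p₀/q₀ = 13/1; p₀² − 195·q₀² = 169 − 195 = -26.
  k = 1: m = 13, d = 26, a = ⌊(13 + 13)/26⌋ = 1; p/q = (1·13 + 1)/(1·1 + 0) = 14/1; p² − 195·q² = 196 − 195 = 1.
  The first convergent with p² − 195·q² = 1 gives the fundamental solution (x₁, y₁) = (14, 1).
Step 2: Apply the recurrence (x_{n+1}, y_{n+1}) = (x₁x_n + 195y₁y_n, x₁y_n + y₁x_n) repeatedly.
  From (x_1, y_1) = (14, 1): x_2 = 14·14 + 195·1·1 = 391; y_2 = 14·1 + 1·14 = 28.
  From (x_2, y_2) = (391, 28): x_3 = 14·391 + 195·1·28 = 10934; y_3 = 14·28 + 1·391 = 783.
  From (x_3, y_3) = (10934, 783): x_4 = 14·10934 + 195·1·783 = 305761; y_4 = 14·783 + 1·10934 = 21896.
Step 3: Verify x_4² - 195·y_4² = 93489789121 - 93489789120 = 1 (should be 1). ✓

(x_1, y_1) = (14, 1); (x_4, y_4) = (305761, 21896).


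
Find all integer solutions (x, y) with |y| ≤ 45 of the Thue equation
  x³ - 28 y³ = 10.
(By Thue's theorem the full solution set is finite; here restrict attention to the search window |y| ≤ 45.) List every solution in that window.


The equation is x³ - 28y³ = 10. For fixed y, x³ = 28·y³ + 10, so a solution requires the RHS to be a perfect cube.
Strategy: iterate y from -45 to 45, compute RHS = 28·y³ + 10, and check whether it is a (positive or negative) perfect cube.
Check small values of y:
  y = 0: RHS = 10 is not a perfect cube.
  y = 1: RHS = 38 is not a perfect cube.
  y = -1: RHS = -18 is not a perfect cube.
  y = 2: RHS = 234 is not a perfect cube.
  y = -2: RHS = -214 is not a perfect cube.
  y = 3: RHS = 766 is not a perfect cube.
  y = -3: RHS = -746 is not a perfect cube.
Continuing the search up to |y| = 45 finds no solutions either.
No (x, y) in the scanned range satisfies the equation.

No integer solutions with |y| ≤ 45.


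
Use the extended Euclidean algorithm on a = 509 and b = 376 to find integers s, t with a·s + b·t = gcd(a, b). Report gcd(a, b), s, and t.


Euclidean algorithm on (509, 376) — divide until remainder is 0:
  509 = 1 · 376 + 133
  376 = 2 · 133 + 110
  133 = 1 · 110 + 23
  110 = 4 · 23 + 18
  23 = 1 · 18 + 5
  18 = 3 · 5 + 3
  5 = 1 · 3 + 2
  3 = 1 · 2 + 1
  2 = 2 · 1 + 0
gcd(509, 376) = 1.
Track Bezout coefficients alongside the remainders: start with r₀ = 509 = a·1 + b·0 (s = 1, t = 0) and r₁ = 376 = a·0 + b·1 (s = 0, t = 1); each new remainder r_{k+1} = r_{k-1} − q_k·r_k inherits s_{k+1} = s_{k-1} − q_k·s_k, t_{k+1} = t_{k-1} − q_k·t_k, so r_k = a·s_k + b·t_k at every step:
  q = 1: r = 133, s = 1 − 1·0 = 1, t = 0 − 1·1 = -1  (check: 509·1 + 376·(-1) = 133)
  q = 2: r = 110, s = 0 − 2·1 = -2, t = 1 − 2·(-1) = 3  (check: 509·(-2) + 376·3 = 110)
  q = 1: r = 23, s = 1 − 1·(-2) = 3, t = -1 − 1·3 = -4  (check: 509·3 + 376·(-4) = 23)
  q = 4: r = 18, s = -2 − 4·3 = -14, t = 3 − 4·(-4) = 19  (check: 509·(-14) + 376·19 = 18)
  q = 1: r = 5, s = 3 − 1·(-14) = 17, t = -4 − 1·19 = -23  (check: 509·17 + 376·(-23) = 5)
  q = 3: r = 3, s = -14 − 3·17 = -65, t = 19 − 3·(-23) = 88  (check: 509·(-65) + 376·88 = 3)
  q = 1: r = 2, s = 17 − 1·(-65) = 82, t = -23 − 1·88 = -111  (check: 509·82 + 376·(-111) = 2)
  q = 1: r = 1, s = -65 − 1·82 = -147, t = 88 − 1·(-111) = 199  (check: 509·(-147) + 376·199 = 1)
The row with r = 1 (the gcd) gives the Bezout coefficients s = -147, t = 199.
Result: 509 · (-147) + 376 · (199) = 1.

gcd(509, 376) = 1; s = -147, t = 199 (check: 509·(-147) + 376·199 = 1).


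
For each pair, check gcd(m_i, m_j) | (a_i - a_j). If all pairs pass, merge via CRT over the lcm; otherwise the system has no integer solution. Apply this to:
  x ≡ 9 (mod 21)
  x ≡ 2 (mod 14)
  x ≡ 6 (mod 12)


Moduli 21, 14, 12 are not pairwise coprime, so CRT works modulo lcm(m_i) when all pairwise compatibility conditions hold.
Pairwise compatibility: gcd(m_i, m_j) must divide a_i - a_j for every pair.
Merge one congruence at a time:
  Start: x ≡ 9 (mod 21).
  Combine with x ≡ 2 (mod 14): gcd(21, 14) = 7; 2 - 9 = -7, which IS divisible by 7, so compatible.
    Write x = 9 + 21·t and substitute into x ≡ 2 (mod 14): 21·t ≡ 2 − 9 = -7 (mod 14).
    Divide the congruence (and modulus) by g = 7: 3·t ≡ -1 (mod 2).
    Reduce coefficients mod 2: 1·t ≡ 1 (mod 2).
    So t ≡ 1 (mod 2).
    Then x = 9 + 21·1 = 30, valid modulo lcm(21, 14) = 42: x ≡ 30 (mod 42).
  Combine with x ≡ 6 (mod 12): gcd(42, 12) = 6; 6 - 30 = -24, which IS divisible by 6, so compatible.
    Write x = 30 + 42·t and substitute into x ≡ 6 (mod 12): 42·t ≡ 6 − 30 = -24 (mod 12).
    Divide the congruence (and modulus) by g = 6: 7·t ≡ -4 (mod 2).
    Reduce coefficients mod 2: 1·t ≡ 0 (mod 2).
    So t ≡ 0 (mod 2).
    Then x = 30 + 42·0 = 30, valid modulo lcm(42, 12) = 84: x ≡ 30 (mod 84).
Verify: 30 mod 21 = 9, 30 mod 14 = 2, 30 mod 12 = 6.

x ≡ 30 (mod 84).


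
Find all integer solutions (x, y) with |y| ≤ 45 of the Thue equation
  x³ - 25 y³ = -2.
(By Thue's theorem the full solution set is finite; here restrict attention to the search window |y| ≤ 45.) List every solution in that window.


The equation is x³ - 25y³ = -2. For fixed y, x³ = 25·y³ − 2, so a solution requires the RHS to be a perfect cube.
Strategy: iterate y from -45 to 45, compute RHS = 25·y³ − 2, and check whether it is a (positive or negative) perfect cube.
Check small values of y:
  y = 0: RHS = -2 is not a perfect cube.
  y = 1: RHS = 23 is not a perfect cube.
  y = -1: RHS = -27 = (-3)³ ⇒ x = -3 works.
  y = 2: RHS = 198 is not a perfect cube.
  y = -2: RHS = -202 is not a perfect cube.
  y = 3: RHS = 673 is not a perfect cube.
  y = -3: RHS = -677 is not a perfect cube.
Continuing the search up to |y| = 45 finds no further solutions beyond those listed.
Collected solutions: (-3, -1).

Solutions (with |y| ≤ 45): (-3, -1).


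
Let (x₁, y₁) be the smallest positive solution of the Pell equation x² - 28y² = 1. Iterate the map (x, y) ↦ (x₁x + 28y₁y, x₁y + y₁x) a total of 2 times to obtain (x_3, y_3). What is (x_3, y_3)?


Step 1: Find the fundamental solution (x₁, y₁) of x² - 28y² = 1.
  Expand √28 as a continued fraction. a₀ = ⌊√28⌋ = 5; iterate m_{k+1} = d_k·a_k − m_k, d_{k+1} = (28 − m_{k+1}²)/d_k, a_{k+1} = ⌊(a₀ + m_{k+1})/d_{k+1}⌋ (starting m₀ = 0, d₀ = 1), with convergents p_k = a_k·p_{k-1} + p_{k-2}, q_k = a_k·q_{k-1} + q_{k-2} (p₋₁ = 1, q₋₁ = 0):
  k = 0: a₀ = 5; p₀/q₀ = 5/1; p₀² − 28·q₀² = 25 − 28 = -3.
  k = 1: m = 5, d = 3, a = ⌊(5 + 5)/3⌋ = 3; p/q = (3·5 + 1)/(3·1 + 0) = 16/3; p² − 28·q² = 256 − 252 = 4.
  k = 2: m = 4, d = 4, a = ⌊(5 + 4)/4⌋ = 2; p/q = (2·16 + 5)/(2·3 + 1) = 37/7; p² − 28·q² = 1369 − 1372 = -3.
  k = 3: m = 4, d = 3, a = ⌊(5 + 4)/3⌋ = 3; p/q = (3·37 + 16)/(3·7 + 3) = 127/24; p² − 28·q² = 16129 − 16128 = 1.
  The first convergent with p² − 28·q² = 1 gives the fundamental solution (x₁, y₁) = (127, 24).
Step 2: Apply the recurrence (x_{n+1}, y_{n+1}) = (x₁x_n + 28y₁y_n, x₁y_n + y₁x_n) repeatedly.
  From (x_1, y_1) = (127, 24): x_2 = 127·127 + 28·24·24 = 32257; y_2 = 127·24 + 24·127 = 6096.
  From (x_2, y_2) = (32257, 6096): x_3 = 127·32257 + 28·24·6096 = 8193151; y_3 = 127·6096 + 24·32257 = 1548360.
Step 3: Verify x_3² - 28·y_3² = 67127723308801 - 67127723308800 = 1 (should be 1). ✓

(x_1, y_1) = (127, 24); (x_3, y_3) = (8193151, 1548360).


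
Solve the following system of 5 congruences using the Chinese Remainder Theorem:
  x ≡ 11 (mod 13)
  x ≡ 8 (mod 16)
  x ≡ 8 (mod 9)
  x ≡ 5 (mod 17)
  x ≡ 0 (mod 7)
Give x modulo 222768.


Product of moduli M = 13 · 16 · 9 · 17 · 7 = 222768.
Merge one congruence at a time:
  Start: x ≡ 11 (mod 13).
  Combine with x ≡ 8 (mod 16); new modulus lcm = 208.
    Write x = 11 + 13·t and substitute into x ≡ 8 (mod 16): 13·t ≡ 8 − 11 = -3 (mod 16).
    Reduce coefficients mod 16: 13·t ≡ 13 (mod 16).
    The inverse of 13 mod 16 is 5 (since 13·5 = 65 = 4·16 + 1), so t ≡ 5·13 = 65 ≡ 1 (mod 16).
    Then x = 11 + 13·1 = 24, valid modulo lcm(13, 16) = 208: x ≡ 24 (mod 208).
  Combine with x ≡ 8 (mod 9); new modulus lcm = 1872.
    Write x = 24 + 208·t and substitute into x ≡ 8 (mod 9): 208·t ≡ 8 − 24 = -16 (mod 9).
    Reduce coefficients mod 9: 1·t ≡ 2 (mod 9).
    So t ≡ 2 (mod 9).
    Then x = 24 + 208·2 = 440, valid modulo lcm(208, 9) = 1872: x ≡ 440 (mod 1872).
  Combine with x ≡ 5 (mod 17); new modulus lcm = 31824.
    Write x = 440 + 1872·t and substitute into x ≡ 5 (mod 17): 1872·t ≡ 5 − 440 = -435 (mod 17).
    Reduce coefficients mod 17: 2·t ≡ 7 (mod 17).
    The inverse of 2 mod 17 is 9 (since 2·9 = 18 = 1·17 + 1), so t ≡ 9·7 = 63 ≡ 12 (mod 17).
    Then x = 440 + 1872·12 = 22904, valid modulo lcm(1872, 17) = 31824: x ≡ 22904 (mod 31824).
  Combine with x ≡ 0 (mod 7); new modulus lcm = 222768.
    Write x = 22904 + 31824·t and substitute into x ≡ 0 (mod 7): 31824·t ≡ 0 − 22904 = -22904 (mod 7).
    Reduce coefficients mod 7: 2·t ≡ 0 (mod 7).
    The inverse of 2 mod 7 is 4 (since 2·4 = 8 = 1·7 + 1), so t ≡ 4·0 = 0 ≡ 0 (mod 7).
    Then x = 22904 + 31824·0 = 22904, valid modulo lcm(31824, 7) = 222768: x ≡ 22904 (mod 222768).
Verify against each original: 22904 mod 13 = 11, 22904 mod 16 = 8, 22904 mod 9 = 8, 22904 mod 17 = 5, 22904 mod 7 = 0.

x ≡ 22904 (mod 222768).


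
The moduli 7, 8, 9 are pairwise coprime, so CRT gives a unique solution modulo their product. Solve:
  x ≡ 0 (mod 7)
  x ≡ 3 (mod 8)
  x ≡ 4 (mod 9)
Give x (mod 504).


Moduli 7, 8, 9 are pairwise coprime; by CRT there is a unique solution modulo M = 7 · 8 · 9 = 504.
Solve pairwise, accumulating the modulus:
  Start with x ≡ 0 (mod 7).
  Combine with x ≡ 3 (mod 8): since gcd(7, 8) = 1, we get a unique residue mod 56.
    Write x = 0 + 7·t and substitute into x ≡ 3 (mod 8): 7·t ≡ 3 − 0 = 3 (mod 8).
    The inverse of 7 mod 8 is 7 (since 7·7 = 49 = 6·8 + 1), so t ≡ 7·3 = 21 ≡ 5 (mod 8).
    Then x = 0 + 7·5 = 35, valid modulo lcm(7, 8) = 56: x ≡ 35 (mod 56).
  Combine with x ≡ 4 (mod 9): since gcd(56, 9) = 1, we get a unique residue mod 504.
    Write x = 35 + 56·t and substitute into x ≡ 4 (mod 9): 56·t ≡ 4 − 35 = -31 (mod 9).
    Reduce coefficients mod 9: 2·t ≡ 5 (mod 9).
    The inverse of 2 mod 9 is 5 (since 2·5 = 10 = 1·9 + 1), so t ≡ 5·5 = 25 ≡ 7 (mod 9).
    Then x = 35 + 56·7 = 427, valid modulo lcm(56, 9) = 504: x ≡ 427 (mod 504).
Verify: 427 mod 7 = 0 ✓, 427 mod 8 = 3 ✓, 427 mod 9 = 4 ✓.

x ≡ 427 (mod 504).


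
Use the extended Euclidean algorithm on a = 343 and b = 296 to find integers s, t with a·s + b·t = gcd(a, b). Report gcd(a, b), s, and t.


Euclidean algorithm on (343, 296) — divide until remainder is 0:
  343 = 1 · 296 + 47
  296 = 6 · 47 + 14
  47 = 3 · 14 + 5
  14 = 2 · 5 + 4
  5 = 1 · 4 + 1
  4 = 4 · 1 + 0
gcd(343, 296) = 1.
Track Bezout coefficients alongside the remainders: start with r₀ = 343 = a·1 + b·0 (s = 1, t = 0) and r₁ = 296 = a·0 + b·1 (s = 0, t = 1); each new remainder r_{k+1} = r_{k-1} − q_k·r_k inherits s_{k+1} = s_{k-1} − q_k·s_k, t_{k+1} = t_{k-1} − q_k·t_k, so r_k = a·s_k + b·t_k at every step:
  q = 1: r = 47, s = 1 − 1·0 = 1, t = 0 − 1·1 = -1  (check: 343·1 + 296·(-1) = 47)
  q = 6: r = 14, s = 0 − 6·1 = -6, t = 1 − 6·(-1) = 7  (check: 343·(-6) + 296·7 = 14)
  q = 3: r = 5, s = 1 − 3·(-6) = 19, t = -1 − 3·7 = -22  (check: 343·19 + 296·(-22) = 5)
  q = 2: r = 4, s = -6 − 2·19 = -44, t = 7 − 2·(-22) = 51  (check: 343·(-44) + 296·51 = 4)
  q = 1: r = 1, s = 19 − 1·(-44) = 63, t = -22 − 1·51 = -73  (check: 343·63 + 296·(-73) = 1)
The row with r = 1 (the gcd) gives the Bezout coefficients s = 63, t = -73.
Result: 343 · (63) + 296 · (-73) = 1.

gcd(343, 296) = 1; s = 63, t = -73 (check: 343·63 + 296·(-73) = 1).


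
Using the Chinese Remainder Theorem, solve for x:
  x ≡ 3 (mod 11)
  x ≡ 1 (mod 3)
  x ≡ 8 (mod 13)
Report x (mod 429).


Moduli 11, 3, 13 are pairwise coprime; by CRT there is a unique solution modulo M = 11 · 3 · 13 = 429.
Solve pairwise, accumulating the modulus:
  Start with x ≡ 3 (mod 11).
  Combine with x ≡ 1 (mod 3): since gcd(11, 3) = 1, we get a unique residue mod 33.
    Write x = 3 + 11·t and substitute into x ≡ 1 (mod 3): 11·t ≡ 1 − 3 = -2 (mod 3).
    Reduce coefficients mod 3: 2·t ≡ 1 (mod 3).
    The inverse of 2 mod 3 is 2 (since 2·2 = 4 = 1·3 + 1), so t ≡ 2·1 = 2 ≡ 2 (mod 3).
    Then x = 3 + 11·2 = 25, valid modulo lcm(11, 3) = 33: x ≡ 25 (mod 33).
  Combine with x ≡ 8 (mod 13): since gcd(33, 13) = 1, we get a unique residue mod 429.
    Write x = 25 + 33·t and substitute into x ≡ 8 (mod 13): 33·t ≡ 8 − 25 = -17 (mod 13).
    Reduce coefficients mod 13: 7·t ≡ 9 (mod 13).
    The inverse of 7 mod 13 is 2 (since 7·2 = 14 = 1·13 + 1), so t ≡ 2·9 = 18 ≡ 5 (mod 13).
    Then x = 25 + 33·5 = 190, valid modulo lcm(33, 13) = 429: x ≡ 190 (mod 429).
Verify: 190 mod 11 = 3 ✓, 190 mod 3 = 1 ✓, 190 mod 13 = 8 ✓.

x ≡ 190 (mod 429).


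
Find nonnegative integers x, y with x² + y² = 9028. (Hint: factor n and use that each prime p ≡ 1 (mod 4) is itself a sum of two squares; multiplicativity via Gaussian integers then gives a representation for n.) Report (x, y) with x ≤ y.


Step 1: Factor n = 9028 = 2^2 · 37 · 61.
Step 2: Check the mod-4 condition on each prime factor: 2 = 2 (special); 37 ≡ 1 (mod 4), exponent 1; 61 ≡ 1 (mod 4), exponent 1.
All primes ≡ 3 (mod 4) appear to even exponent (or don't appear), so by the two-squares theorem n IS expressible as a sum of two squares.
Step 3: Build a representation. Group n = k² · m with k = 2 and m = 37 · 61 = 2257 (a product of primes ≡ 1 (mod 4)); a representation of m scales to one of n via (k·x)² + (k·y)² = k²(x² + y²). Each prime p ≡ 1 (mod 4) is itself a sum of two squares; find a² by testing p − a² for a perfect square:
  37: 37 − 1² = 36 = 6² ⇒ 37 = 1² + 6².
  61: 61 − 1² = 60, 61 − 2² = 57, 61 − 3² = 52, 61 − 4² = 45, 61 − 5² = 36 = 6² ⇒ 61 = 5² + 6².
  Combine using the Brahmagupta–Fibonacci identity (a² + b²)(c² + d²) = (ac − bd)² + (ad + bc)² = (ac + bd)² + (ad − bc)²:
  37 · 61 = 2257: from (1² + 6²)(5² + 6²), take (1·5 − 6·6, 1·6 + 6·5) = (5 − 36, 6 + 30) = (-31, 36); dropping signs (only squares matter) gives (31, 36); check 31² + 36² = 961 + 1296 = 2257 ✓.
  Scale by k = 2: (2·31, 2·36) = (62, 72).
Step 4: Order so x ≤ y and verify: 62² + 72² = 3844 + 5184 = 9028 = n. ✓

n = 9028 = 62² + 72² (one valid representation with x ≤ y).


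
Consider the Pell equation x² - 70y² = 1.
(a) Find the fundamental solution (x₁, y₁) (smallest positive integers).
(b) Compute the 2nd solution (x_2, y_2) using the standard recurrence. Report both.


Step 1: Find the fundamental solution (x₁, y₁) of x² - 70y² = 1.
  Expand √70 as a continued fraction. a₀ = ⌊√70⌋ = 8; iterate m_{k+1} = d_k·a_k − m_k, d_{k+1} = (70 − m_{k+1}²)/d_k, a_{k+1} = ⌊(a₀ + m_{k+1})/d_{k+1}⌋ (starting m₀ = 0, d₀ = 1), with convergents p_k = a_k·p_{k-1} + p_{k-2}, q_k = a_k·q_{k-1} + q_{k-2} (p₋₁ = 1, q₋₁ = 0):
  k = 0: a₀ = 8; p₀/q₀ = 8/1; p₀² − 70·q₀² = 64 − 70 = -6.
  k = 1: m = 8, d = 6, a = ⌊(8 + 8)/6⌋ = 2; p/q = (2·8 + 1)/(2·1 + 0) = 17/2; p² − 70·q² = 289 − 280 = 9.
  k = 2: m = 4, d = 9, a = ⌊(8 + 4)/9⌋ = 1; p/q = (1·17 + 8)/(1·2 + 1) = 25/3; p² − 70·q² = 625 − 630 = -5.
  k = 3: m = 5, d = 5, a = ⌊(8 + 5)/5⌋ = 2; p/q = (2·25 + 17)/(2·3 + 2) = 67/8; p² − 70·q² = 4489 − 4480 = 9.
  k = 4: m = 5, d = 9, a = ⌊(8 + 5)/9⌋ = 1; p/q = (1·67 + 25)/(1·8 + 3) = 92/11; p² − 70·q² = 8464 − 8470 = -6.
  k = 5: m = 4, d = 6, a = ⌊(8 + 4)/6⌋ = 2; p/q = (2·92 + 67)/(2·11 + 8) = 251/30; p² − 70·q² = 63001 − 63000 = 1.
  The first convergent with p² − 70·q² = 1 gives the fundamental solution (x₁, y₁) = (251, 30).
Step 2: Apply the recurrence (x_{n+1}, y_{n+1}) = (x₁x_n + 70y₁y_n, x₁y_n + y₁x_n) repeatedly.
  From (x_1, y_1) = (251, 30): x_2 = 251·251 + 70·30·30 = 126001; y_2 = 251·30 + 30·251 = 15060.
Step 3: Verify x_2² - 70·y_2² = 15876252001 - 15876252000 = 1 (should be 1). ✓

(x_1, y_1) = (251, 30); (x_2, y_2) = (126001, 15060).


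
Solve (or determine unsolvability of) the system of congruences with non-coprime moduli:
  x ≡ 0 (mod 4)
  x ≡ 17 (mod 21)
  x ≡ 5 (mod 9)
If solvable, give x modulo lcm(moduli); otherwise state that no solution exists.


Moduli 4, 21, 9 are not pairwise coprime, so CRT works modulo lcm(m_i) when all pairwise compatibility conditions hold.
Pairwise compatibility: gcd(m_i, m_j) must divide a_i - a_j for every pair.
Merge one congruence at a time:
  Start: x ≡ 0 (mod 4).
  Combine with x ≡ 17 (mod 21): gcd(4, 21) = 1; 17 - 0 = 17, which IS divisible by 1, so compatible.
    Write x = 0 + 4·t and substitute into x ≡ 17 (mod 21): 4·t ≡ 17 − 0 = 17 (mod 21).
    The inverse of 4 mod 21 is 16 (since 4·16 = 64 = 3·21 + 1), so t ≡ 16·17 = 272 ≡ 20 (mod 21).
    Then x = 0 + 4·20 = 80, valid modulo lcm(4, 21) = 84: x ≡ 80 (mod 84).
  Combine with x ≡ 5 (mod 9): gcd(84, 9) = 3; 5 - 80 = -75, which IS divisible by 3, so compatible.
    Write x = 80 + 84·t and substitute into x ≡ 5 (mod 9): 84·t ≡ 5 − 80 = -75 (mod 9).
    Divide the congruence (and modulus) by g = 3: 28·t ≡ -25 (mod 3).
    Reduce coefficients mod 3: 1·t ≡ 2 (mod 3).
    So t ≡ 2 (mod 3).
    Then x = 80 + 84·2 = 248, valid modulo lcm(84, 9) = 252: x ≡ 248 (mod 252).
Verify: 248 mod 4 = 0, 248 mod 21 = 17, 248 mod 9 = 5.

x ≡ 248 (mod 252).


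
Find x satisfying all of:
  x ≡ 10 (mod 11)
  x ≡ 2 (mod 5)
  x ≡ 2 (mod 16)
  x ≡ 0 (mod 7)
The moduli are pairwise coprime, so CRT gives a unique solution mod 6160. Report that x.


Product of moduli M = 11 · 5 · 16 · 7 = 6160.
Merge one congruence at a time:
  Start: x ≡ 10 (mod 11).
  Combine with x ≡ 2 (mod 5); new modulus lcm = 55.
    Write x = 10 + 11·t and substitute into x ≡ 2 (mod 5): 11·t ≡ 2 − 10 = -8 (mod 5).
    Reduce coefficients mod 5: 1·t ≡ 2 (mod 5).
    So t ≡ 2 (mod 5).
    Then x = 10 + 11·2 = 32, valid modulo lcm(11, 5) = 55: x ≡ 32 (mod 55).
  Combine with x ≡ 2 (mod 16); new modulus lcm = 880.
    Write x = 32 + 55·t and substitute into x ≡ 2 (mod 16): 55·t ≡ 2 − 32 = -30 (mod 16).
    Reduce coefficients mod 16: 7·t ≡ 2 (mod 16).
    The inverse of 7 mod 16 is 7 (since 7·7 = 49 = 3·16 + 1), so t ≡ 7·2 = 14 ≡ 14 (mod 16).
    Then x = 32 + 55·14 = 802, valid modulo lcm(55, 16) = 880: x ≡ 802 (mod 880).
  Combine with x ≡ 0 (mod 7); new modulus lcm = 6160.
    Write x = 802 + 880·t and substitute into x ≡ 0 (mod 7): 880·t ≡ 0 − 802 = -802 (mod 7).
    Reduce coefficients mod 7: 5·t ≡ 3 (mod 7).
    The inverse of 5 mod 7 is 3 (since 5·3 = 15 = 2·7 + 1), so t ≡ 3·3 = 9 ≡ 2 (mod 7).
    Then x = 802 + 880·2 = 2562, valid modulo lcm(880, 7) = 6160: x ≡ 2562 (mod 6160).
Verify against each original: 2562 mod 11 = 10, 2562 mod 5 = 2, 2562 mod 16 = 2, 2562 mod 7 = 0.

x ≡ 2562 (mod 6160).
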